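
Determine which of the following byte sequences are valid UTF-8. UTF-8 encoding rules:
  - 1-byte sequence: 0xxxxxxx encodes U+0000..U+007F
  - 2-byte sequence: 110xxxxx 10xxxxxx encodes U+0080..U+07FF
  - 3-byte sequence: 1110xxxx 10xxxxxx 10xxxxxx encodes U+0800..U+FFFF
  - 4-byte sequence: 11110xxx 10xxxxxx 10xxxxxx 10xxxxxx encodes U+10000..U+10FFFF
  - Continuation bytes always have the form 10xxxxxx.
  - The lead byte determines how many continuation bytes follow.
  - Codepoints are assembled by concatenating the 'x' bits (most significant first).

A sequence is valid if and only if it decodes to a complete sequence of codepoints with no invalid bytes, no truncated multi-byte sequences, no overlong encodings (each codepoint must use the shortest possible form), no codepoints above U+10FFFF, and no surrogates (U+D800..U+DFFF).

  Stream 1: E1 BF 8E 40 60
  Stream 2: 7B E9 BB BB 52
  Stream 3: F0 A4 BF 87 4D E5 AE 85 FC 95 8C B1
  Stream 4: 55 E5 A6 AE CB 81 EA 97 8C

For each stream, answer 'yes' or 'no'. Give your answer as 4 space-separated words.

Answer: yes yes no yes

Derivation:
Stream 1: decodes cleanly. VALID
Stream 2: decodes cleanly. VALID
Stream 3: error at byte offset 8. INVALID
Stream 4: decodes cleanly. VALID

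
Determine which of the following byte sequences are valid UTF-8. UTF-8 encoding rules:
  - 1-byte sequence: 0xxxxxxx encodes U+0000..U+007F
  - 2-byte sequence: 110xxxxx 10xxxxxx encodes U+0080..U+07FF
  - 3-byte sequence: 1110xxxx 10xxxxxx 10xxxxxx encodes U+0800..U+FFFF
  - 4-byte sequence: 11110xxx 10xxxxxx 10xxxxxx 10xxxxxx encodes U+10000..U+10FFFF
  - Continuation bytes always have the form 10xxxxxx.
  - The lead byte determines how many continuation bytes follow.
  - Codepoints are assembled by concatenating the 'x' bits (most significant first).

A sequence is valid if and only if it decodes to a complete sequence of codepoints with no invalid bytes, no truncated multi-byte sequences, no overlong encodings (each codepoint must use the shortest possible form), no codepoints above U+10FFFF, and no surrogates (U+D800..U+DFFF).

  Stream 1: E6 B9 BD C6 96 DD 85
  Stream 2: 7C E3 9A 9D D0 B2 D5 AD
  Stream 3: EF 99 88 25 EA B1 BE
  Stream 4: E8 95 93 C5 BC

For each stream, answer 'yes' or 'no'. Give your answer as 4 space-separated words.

Answer: yes yes yes yes

Derivation:
Stream 1: decodes cleanly. VALID
Stream 2: decodes cleanly. VALID
Stream 3: decodes cleanly. VALID
Stream 4: decodes cleanly. VALID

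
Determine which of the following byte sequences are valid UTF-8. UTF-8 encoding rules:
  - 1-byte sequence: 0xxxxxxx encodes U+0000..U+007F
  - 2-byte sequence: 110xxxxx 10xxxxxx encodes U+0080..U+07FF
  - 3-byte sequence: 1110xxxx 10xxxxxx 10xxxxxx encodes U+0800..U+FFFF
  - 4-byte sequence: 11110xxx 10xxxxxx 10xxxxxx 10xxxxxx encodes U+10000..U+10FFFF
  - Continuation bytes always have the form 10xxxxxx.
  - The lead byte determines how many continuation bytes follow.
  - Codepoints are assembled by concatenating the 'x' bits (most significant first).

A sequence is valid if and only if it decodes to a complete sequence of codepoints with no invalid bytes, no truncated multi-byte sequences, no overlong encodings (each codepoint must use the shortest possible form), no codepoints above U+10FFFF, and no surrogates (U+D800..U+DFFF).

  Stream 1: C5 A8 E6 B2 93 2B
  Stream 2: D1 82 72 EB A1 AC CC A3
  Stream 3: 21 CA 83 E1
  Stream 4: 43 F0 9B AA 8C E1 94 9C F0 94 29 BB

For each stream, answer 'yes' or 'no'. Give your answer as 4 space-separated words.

Stream 1: decodes cleanly. VALID
Stream 2: decodes cleanly. VALID
Stream 3: error at byte offset 4. INVALID
Stream 4: error at byte offset 10. INVALID

Answer: yes yes no no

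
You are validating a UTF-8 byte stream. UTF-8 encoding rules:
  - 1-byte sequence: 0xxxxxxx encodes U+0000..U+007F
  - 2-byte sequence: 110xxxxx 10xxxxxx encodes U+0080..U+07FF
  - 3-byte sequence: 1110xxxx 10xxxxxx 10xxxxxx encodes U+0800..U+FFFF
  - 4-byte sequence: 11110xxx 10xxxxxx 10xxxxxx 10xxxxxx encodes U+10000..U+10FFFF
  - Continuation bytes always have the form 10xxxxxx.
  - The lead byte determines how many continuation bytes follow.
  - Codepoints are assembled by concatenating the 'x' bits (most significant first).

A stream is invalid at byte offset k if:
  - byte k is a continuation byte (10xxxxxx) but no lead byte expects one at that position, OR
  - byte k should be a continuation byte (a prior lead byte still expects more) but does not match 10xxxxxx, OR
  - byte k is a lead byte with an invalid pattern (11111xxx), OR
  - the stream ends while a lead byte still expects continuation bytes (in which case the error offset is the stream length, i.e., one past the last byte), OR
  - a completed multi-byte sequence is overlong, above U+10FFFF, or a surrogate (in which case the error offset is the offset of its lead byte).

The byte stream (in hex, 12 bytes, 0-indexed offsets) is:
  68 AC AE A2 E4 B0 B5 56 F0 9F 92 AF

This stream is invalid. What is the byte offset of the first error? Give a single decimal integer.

Answer: 1

Derivation:
Byte[0]=68: 1-byte ASCII. cp=U+0068
Byte[1]=AC: INVALID lead byte (not 0xxx/110x/1110/11110)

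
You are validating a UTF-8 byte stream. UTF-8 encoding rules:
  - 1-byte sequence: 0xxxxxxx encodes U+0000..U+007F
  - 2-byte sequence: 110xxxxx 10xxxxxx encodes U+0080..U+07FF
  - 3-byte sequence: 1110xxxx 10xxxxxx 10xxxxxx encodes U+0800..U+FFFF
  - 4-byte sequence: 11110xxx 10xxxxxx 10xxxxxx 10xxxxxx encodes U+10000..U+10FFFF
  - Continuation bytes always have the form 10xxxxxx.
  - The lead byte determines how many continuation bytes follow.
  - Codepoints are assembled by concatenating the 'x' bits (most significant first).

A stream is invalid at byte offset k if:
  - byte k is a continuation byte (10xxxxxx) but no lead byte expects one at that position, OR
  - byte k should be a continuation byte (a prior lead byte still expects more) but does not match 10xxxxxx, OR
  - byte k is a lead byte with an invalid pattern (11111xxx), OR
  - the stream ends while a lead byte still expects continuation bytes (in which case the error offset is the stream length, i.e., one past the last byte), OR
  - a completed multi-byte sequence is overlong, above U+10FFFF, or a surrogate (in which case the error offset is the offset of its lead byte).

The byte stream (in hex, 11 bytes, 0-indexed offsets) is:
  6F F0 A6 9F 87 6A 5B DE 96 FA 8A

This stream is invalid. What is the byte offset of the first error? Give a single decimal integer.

Answer: 9

Derivation:
Byte[0]=6F: 1-byte ASCII. cp=U+006F
Byte[1]=F0: 4-byte lead, need 3 cont bytes. acc=0x0
Byte[2]=A6: continuation. acc=(acc<<6)|0x26=0x26
Byte[3]=9F: continuation. acc=(acc<<6)|0x1F=0x99F
Byte[4]=87: continuation. acc=(acc<<6)|0x07=0x267C7
Completed: cp=U+267C7 (starts at byte 1)
Byte[5]=6A: 1-byte ASCII. cp=U+006A
Byte[6]=5B: 1-byte ASCII. cp=U+005B
Byte[7]=DE: 2-byte lead, need 1 cont bytes. acc=0x1E
Byte[8]=96: continuation. acc=(acc<<6)|0x16=0x796
Completed: cp=U+0796 (starts at byte 7)
Byte[9]=FA: INVALID lead byte (not 0xxx/110x/1110/11110)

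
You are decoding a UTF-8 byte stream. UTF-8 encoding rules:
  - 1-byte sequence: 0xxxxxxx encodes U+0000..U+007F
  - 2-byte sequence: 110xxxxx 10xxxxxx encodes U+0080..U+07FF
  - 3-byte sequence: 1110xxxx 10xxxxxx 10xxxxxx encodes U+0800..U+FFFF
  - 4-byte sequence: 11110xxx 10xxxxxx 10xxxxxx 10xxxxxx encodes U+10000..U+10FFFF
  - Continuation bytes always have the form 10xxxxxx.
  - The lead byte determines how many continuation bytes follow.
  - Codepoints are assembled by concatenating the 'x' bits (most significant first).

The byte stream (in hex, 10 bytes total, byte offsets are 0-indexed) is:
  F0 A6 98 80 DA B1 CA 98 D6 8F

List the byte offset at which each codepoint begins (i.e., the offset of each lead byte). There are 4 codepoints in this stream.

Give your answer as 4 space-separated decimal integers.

Answer: 0 4 6 8

Derivation:
Byte[0]=F0: 4-byte lead, need 3 cont bytes. acc=0x0
Byte[1]=A6: continuation. acc=(acc<<6)|0x26=0x26
Byte[2]=98: continuation. acc=(acc<<6)|0x18=0x998
Byte[3]=80: continuation. acc=(acc<<6)|0x00=0x26600
Completed: cp=U+26600 (starts at byte 0)
Byte[4]=DA: 2-byte lead, need 1 cont bytes. acc=0x1A
Byte[5]=B1: continuation. acc=(acc<<6)|0x31=0x6B1
Completed: cp=U+06B1 (starts at byte 4)
Byte[6]=CA: 2-byte lead, need 1 cont bytes. acc=0xA
Byte[7]=98: continuation. acc=(acc<<6)|0x18=0x298
Completed: cp=U+0298 (starts at byte 6)
Byte[8]=D6: 2-byte lead, need 1 cont bytes. acc=0x16
Byte[9]=8F: continuation. acc=(acc<<6)|0x0F=0x58F
Completed: cp=U+058F (starts at byte 8)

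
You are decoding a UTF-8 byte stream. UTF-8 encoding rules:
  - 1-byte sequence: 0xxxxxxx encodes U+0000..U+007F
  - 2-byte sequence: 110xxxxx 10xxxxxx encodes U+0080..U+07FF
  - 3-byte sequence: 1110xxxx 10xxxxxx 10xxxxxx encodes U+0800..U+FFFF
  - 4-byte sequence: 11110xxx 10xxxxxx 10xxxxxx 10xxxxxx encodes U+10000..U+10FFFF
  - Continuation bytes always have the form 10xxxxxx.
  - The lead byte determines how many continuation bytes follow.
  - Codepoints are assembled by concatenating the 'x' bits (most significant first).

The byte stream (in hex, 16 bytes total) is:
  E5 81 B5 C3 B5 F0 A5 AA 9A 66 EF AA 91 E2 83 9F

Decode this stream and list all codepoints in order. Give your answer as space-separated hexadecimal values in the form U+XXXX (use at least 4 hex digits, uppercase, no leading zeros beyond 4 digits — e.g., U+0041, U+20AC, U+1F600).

Answer: U+5075 U+00F5 U+25A9A U+0066 U+FA91 U+20DF

Derivation:
Byte[0]=E5: 3-byte lead, need 2 cont bytes. acc=0x5
Byte[1]=81: continuation. acc=(acc<<6)|0x01=0x141
Byte[2]=B5: continuation. acc=(acc<<6)|0x35=0x5075
Completed: cp=U+5075 (starts at byte 0)
Byte[3]=C3: 2-byte lead, need 1 cont bytes. acc=0x3
Byte[4]=B5: continuation. acc=(acc<<6)|0x35=0xF5
Completed: cp=U+00F5 (starts at byte 3)
Byte[5]=F0: 4-byte lead, need 3 cont bytes. acc=0x0
Byte[6]=A5: continuation. acc=(acc<<6)|0x25=0x25
Byte[7]=AA: continuation. acc=(acc<<6)|0x2A=0x96A
Byte[8]=9A: continuation. acc=(acc<<6)|0x1A=0x25A9A
Completed: cp=U+25A9A (starts at byte 5)
Byte[9]=66: 1-byte ASCII. cp=U+0066
Byte[10]=EF: 3-byte lead, need 2 cont bytes. acc=0xF
Byte[11]=AA: continuation. acc=(acc<<6)|0x2A=0x3EA
Byte[12]=91: continuation. acc=(acc<<6)|0x11=0xFA91
Completed: cp=U+FA91 (starts at byte 10)
Byte[13]=E2: 3-byte lead, need 2 cont bytes. acc=0x2
Byte[14]=83: continuation. acc=(acc<<6)|0x03=0x83
Byte[15]=9F: continuation. acc=(acc<<6)|0x1F=0x20DF
Completed: cp=U+20DF (starts at byte 13)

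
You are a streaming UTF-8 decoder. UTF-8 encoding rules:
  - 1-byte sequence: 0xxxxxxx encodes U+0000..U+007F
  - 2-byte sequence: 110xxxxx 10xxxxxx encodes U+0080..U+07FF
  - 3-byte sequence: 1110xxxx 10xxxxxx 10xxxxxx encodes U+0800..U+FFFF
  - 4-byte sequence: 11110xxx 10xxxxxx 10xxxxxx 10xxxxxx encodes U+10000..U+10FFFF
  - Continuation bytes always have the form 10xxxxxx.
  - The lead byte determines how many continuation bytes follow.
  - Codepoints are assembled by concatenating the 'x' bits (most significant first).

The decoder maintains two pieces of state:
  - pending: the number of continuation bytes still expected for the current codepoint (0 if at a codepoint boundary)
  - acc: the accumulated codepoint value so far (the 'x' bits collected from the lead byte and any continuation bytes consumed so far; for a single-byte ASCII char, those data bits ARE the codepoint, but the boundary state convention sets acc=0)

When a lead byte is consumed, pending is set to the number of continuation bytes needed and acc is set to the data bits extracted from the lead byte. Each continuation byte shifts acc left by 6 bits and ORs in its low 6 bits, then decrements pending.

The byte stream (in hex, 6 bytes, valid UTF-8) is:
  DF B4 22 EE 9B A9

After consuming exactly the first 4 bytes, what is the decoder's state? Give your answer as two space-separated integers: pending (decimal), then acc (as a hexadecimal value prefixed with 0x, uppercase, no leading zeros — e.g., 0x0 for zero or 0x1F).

Answer: 2 0xE

Derivation:
Byte[0]=DF: 2-byte lead. pending=1, acc=0x1F
Byte[1]=B4: continuation. acc=(acc<<6)|0x34=0x7F4, pending=0
Byte[2]=22: 1-byte. pending=0, acc=0x0
Byte[3]=EE: 3-byte lead. pending=2, acc=0xE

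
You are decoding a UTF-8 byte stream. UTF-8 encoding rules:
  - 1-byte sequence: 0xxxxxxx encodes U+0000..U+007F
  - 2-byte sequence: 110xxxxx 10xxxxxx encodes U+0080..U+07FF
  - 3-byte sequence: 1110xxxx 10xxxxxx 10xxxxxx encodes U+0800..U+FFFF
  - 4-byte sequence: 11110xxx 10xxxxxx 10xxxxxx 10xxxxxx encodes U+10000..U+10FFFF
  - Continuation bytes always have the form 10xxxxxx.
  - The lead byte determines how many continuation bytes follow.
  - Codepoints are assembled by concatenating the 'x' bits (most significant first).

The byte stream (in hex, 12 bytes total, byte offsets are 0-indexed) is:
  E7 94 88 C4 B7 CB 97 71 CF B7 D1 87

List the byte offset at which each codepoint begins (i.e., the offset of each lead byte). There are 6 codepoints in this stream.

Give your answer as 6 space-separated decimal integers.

Byte[0]=E7: 3-byte lead, need 2 cont bytes. acc=0x7
Byte[1]=94: continuation. acc=(acc<<6)|0x14=0x1D4
Byte[2]=88: continuation. acc=(acc<<6)|0x08=0x7508
Completed: cp=U+7508 (starts at byte 0)
Byte[3]=C4: 2-byte lead, need 1 cont bytes. acc=0x4
Byte[4]=B7: continuation. acc=(acc<<6)|0x37=0x137
Completed: cp=U+0137 (starts at byte 3)
Byte[5]=CB: 2-byte lead, need 1 cont bytes. acc=0xB
Byte[6]=97: continuation. acc=(acc<<6)|0x17=0x2D7
Completed: cp=U+02D7 (starts at byte 5)
Byte[7]=71: 1-byte ASCII. cp=U+0071
Byte[8]=CF: 2-byte lead, need 1 cont bytes. acc=0xF
Byte[9]=B7: continuation. acc=(acc<<6)|0x37=0x3F7
Completed: cp=U+03F7 (starts at byte 8)
Byte[10]=D1: 2-byte lead, need 1 cont bytes. acc=0x11
Byte[11]=87: continuation. acc=(acc<<6)|0x07=0x447
Completed: cp=U+0447 (starts at byte 10)

Answer: 0 3 5 7 8 10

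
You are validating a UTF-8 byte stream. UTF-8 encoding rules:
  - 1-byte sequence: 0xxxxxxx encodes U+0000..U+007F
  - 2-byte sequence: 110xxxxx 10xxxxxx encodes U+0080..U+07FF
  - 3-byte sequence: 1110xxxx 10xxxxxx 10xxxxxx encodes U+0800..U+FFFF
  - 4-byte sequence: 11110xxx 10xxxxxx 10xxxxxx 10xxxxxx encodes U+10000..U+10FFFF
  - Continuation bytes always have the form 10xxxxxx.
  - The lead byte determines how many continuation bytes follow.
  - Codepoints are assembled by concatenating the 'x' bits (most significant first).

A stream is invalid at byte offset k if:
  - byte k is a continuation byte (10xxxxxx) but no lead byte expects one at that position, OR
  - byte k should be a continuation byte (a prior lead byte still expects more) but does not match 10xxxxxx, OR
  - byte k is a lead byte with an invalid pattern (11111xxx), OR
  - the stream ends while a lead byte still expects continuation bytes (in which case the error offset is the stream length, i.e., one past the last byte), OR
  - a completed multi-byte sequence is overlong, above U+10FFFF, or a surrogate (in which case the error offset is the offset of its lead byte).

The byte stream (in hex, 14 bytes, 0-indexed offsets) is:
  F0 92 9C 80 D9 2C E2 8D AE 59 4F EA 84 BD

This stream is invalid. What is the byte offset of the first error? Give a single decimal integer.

Byte[0]=F0: 4-byte lead, need 3 cont bytes. acc=0x0
Byte[1]=92: continuation. acc=(acc<<6)|0x12=0x12
Byte[2]=9C: continuation. acc=(acc<<6)|0x1C=0x49C
Byte[3]=80: continuation. acc=(acc<<6)|0x00=0x12700
Completed: cp=U+12700 (starts at byte 0)
Byte[4]=D9: 2-byte lead, need 1 cont bytes. acc=0x19
Byte[5]=2C: expected 10xxxxxx continuation. INVALID

Answer: 5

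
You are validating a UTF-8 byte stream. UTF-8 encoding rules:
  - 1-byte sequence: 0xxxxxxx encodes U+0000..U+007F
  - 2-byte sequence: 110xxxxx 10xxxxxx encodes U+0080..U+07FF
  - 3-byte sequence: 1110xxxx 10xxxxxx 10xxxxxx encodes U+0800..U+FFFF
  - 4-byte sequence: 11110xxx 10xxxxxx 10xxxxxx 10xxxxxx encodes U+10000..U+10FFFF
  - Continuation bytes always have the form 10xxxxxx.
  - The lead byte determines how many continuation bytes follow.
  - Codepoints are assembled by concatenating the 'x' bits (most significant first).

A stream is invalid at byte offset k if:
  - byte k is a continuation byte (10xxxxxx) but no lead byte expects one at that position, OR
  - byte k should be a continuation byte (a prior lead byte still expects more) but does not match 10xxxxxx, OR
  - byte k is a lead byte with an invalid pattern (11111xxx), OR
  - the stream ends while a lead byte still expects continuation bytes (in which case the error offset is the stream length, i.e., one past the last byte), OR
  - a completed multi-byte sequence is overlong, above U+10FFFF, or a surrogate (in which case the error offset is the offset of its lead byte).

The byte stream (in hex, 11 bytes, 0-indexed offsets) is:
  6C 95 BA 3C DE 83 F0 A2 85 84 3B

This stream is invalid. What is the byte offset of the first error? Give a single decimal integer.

Answer: 1

Derivation:
Byte[0]=6C: 1-byte ASCII. cp=U+006C
Byte[1]=95: INVALID lead byte (not 0xxx/110x/1110/11110)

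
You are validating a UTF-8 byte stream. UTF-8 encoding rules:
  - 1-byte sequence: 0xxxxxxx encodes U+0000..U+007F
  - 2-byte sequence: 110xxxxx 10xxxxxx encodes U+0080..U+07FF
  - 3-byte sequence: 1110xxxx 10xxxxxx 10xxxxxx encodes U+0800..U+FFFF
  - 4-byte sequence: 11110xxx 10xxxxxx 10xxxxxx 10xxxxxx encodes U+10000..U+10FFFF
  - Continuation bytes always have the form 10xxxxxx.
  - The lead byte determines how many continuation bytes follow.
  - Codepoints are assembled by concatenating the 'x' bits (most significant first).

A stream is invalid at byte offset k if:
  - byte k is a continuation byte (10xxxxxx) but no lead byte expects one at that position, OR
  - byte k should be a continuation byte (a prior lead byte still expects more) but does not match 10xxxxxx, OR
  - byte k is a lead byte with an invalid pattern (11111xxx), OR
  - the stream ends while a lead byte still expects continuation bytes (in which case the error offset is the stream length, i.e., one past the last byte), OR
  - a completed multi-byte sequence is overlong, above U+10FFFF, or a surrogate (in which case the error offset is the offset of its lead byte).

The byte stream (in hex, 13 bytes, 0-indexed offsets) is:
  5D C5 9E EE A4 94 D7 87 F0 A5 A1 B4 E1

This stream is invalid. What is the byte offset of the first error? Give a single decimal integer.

Byte[0]=5D: 1-byte ASCII. cp=U+005D
Byte[1]=C5: 2-byte lead, need 1 cont bytes. acc=0x5
Byte[2]=9E: continuation. acc=(acc<<6)|0x1E=0x15E
Completed: cp=U+015E (starts at byte 1)
Byte[3]=EE: 3-byte lead, need 2 cont bytes. acc=0xE
Byte[4]=A4: continuation. acc=(acc<<6)|0x24=0x3A4
Byte[5]=94: continuation. acc=(acc<<6)|0x14=0xE914
Completed: cp=U+E914 (starts at byte 3)
Byte[6]=D7: 2-byte lead, need 1 cont bytes. acc=0x17
Byte[7]=87: continuation. acc=(acc<<6)|0x07=0x5C7
Completed: cp=U+05C7 (starts at byte 6)
Byte[8]=F0: 4-byte lead, need 3 cont bytes. acc=0x0
Byte[9]=A5: continuation. acc=(acc<<6)|0x25=0x25
Byte[10]=A1: continuation. acc=(acc<<6)|0x21=0x961
Byte[11]=B4: continuation. acc=(acc<<6)|0x34=0x25874
Completed: cp=U+25874 (starts at byte 8)
Byte[12]=E1: 3-byte lead, need 2 cont bytes. acc=0x1
Byte[13]: stream ended, expected continuation. INVALID

Answer: 13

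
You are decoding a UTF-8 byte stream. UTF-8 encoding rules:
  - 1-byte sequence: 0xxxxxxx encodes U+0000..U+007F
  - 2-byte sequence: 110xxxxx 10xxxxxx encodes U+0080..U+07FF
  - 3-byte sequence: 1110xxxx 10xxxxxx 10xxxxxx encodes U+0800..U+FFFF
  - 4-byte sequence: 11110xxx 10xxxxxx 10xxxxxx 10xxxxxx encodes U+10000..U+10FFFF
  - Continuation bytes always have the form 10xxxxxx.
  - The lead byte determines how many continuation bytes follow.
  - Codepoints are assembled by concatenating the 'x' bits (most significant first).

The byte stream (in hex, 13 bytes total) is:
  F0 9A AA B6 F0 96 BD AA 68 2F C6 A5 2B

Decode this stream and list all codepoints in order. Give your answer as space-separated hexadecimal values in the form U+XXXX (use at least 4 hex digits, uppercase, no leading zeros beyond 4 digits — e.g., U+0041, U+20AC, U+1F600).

Byte[0]=F0: 4-byte lead, need 3 cont bytes. acc=0x0
Byte[1]=9A: continuation. acc=(acc<<6)|0x1A=0x1A
Byte[2]=AA: continuation. acc=(acc<<6)|0x2A=0x6AA
Byte[3]=B6: continuation. acc=(acc<<6)|0x36=0x1AAB6
Completed: cp=U+1AAB6 (starts at byte 0)
Byte[4]=F0: 4-byte lead, need 3 cont bytes. acc=0x0
Byte[5]=96: continuation. acc=(acc<<6)|0x16=0x16
Byte[6]=BD: continuation. acc=(acc<<6)|0x3D=0x5BD
Byte[7]=AA: continuation. acc=(acc<<6)|0x2A=0x16F6A
Completed: cp=U+16F6A (starts at byte 4)
Byte[8]=68: 1-byte ASCII. cp=U+0068
Byte[9]=2F: 1-byte ASCII. cp=U+002F
Byte[10]=C6: 2-byte lead, need 1 cont bytes. acc=0x6
Byte[11]=A5: continuation. acc=(acc<<6)|0x25=0x1A5
Completed: cp=U+01A5 (starts at byte 10)
Byte[12]=2B: 1-byte ASCII. cp=U+002B

Answer: U+1AAB6 U+16F6A U+0068 U+002F U+01A5 U+002B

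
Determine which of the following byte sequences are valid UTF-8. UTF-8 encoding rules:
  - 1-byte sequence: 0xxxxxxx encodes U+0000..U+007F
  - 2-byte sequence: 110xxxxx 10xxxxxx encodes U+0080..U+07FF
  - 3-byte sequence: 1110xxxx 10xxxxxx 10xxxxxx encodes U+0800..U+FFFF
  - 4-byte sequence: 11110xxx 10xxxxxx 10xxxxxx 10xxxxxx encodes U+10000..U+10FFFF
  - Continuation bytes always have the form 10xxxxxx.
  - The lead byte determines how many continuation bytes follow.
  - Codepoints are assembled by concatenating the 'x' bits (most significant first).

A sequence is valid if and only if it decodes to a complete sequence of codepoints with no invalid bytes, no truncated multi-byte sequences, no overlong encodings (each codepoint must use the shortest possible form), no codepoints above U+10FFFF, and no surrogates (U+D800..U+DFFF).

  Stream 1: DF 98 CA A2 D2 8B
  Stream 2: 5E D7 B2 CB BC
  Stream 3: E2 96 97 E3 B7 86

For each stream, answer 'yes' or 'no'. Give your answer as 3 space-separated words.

Answer: yes yes yes

Derivation:
Stream 1: decodes cleanly. VALID
Stream 2: decodes cleanly. VALID
Stream 3: decodes cleanly. VALID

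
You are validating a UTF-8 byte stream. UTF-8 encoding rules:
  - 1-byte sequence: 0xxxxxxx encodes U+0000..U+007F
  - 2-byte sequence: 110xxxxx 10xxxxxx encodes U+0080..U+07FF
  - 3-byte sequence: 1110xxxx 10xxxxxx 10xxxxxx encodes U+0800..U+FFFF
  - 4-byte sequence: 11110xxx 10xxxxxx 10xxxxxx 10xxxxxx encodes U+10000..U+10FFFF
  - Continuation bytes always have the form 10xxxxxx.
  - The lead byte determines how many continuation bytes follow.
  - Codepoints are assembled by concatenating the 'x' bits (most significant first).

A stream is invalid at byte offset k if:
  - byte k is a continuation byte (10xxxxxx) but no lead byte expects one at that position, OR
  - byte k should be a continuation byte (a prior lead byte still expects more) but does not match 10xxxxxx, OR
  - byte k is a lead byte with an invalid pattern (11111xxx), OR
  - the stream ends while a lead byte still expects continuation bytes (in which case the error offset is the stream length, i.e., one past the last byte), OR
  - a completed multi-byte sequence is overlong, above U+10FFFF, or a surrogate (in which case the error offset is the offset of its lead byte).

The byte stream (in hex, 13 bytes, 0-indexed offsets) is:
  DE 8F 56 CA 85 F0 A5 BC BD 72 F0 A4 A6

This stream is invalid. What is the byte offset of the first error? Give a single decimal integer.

Byte[0]=DE: 2-byte lead, need 1 cont bytes. acc=0x1E
Byte[1]=8F: continuation. acc=(acc<<6)|0x0F=0x78F
Completed: cp=U+078F (starts at byte 0)
Byte[2]=56: 1-byte ASCII. cp=U+0056
Byte[3]=CA: 2-byte lead, need 1 cont bytes. acc=0xA
Byte[4]=85: continuation. acc=(acc<<6)|0x05=0x285
Completed: cp=U+0285 (starts at byte 3)
Byte[5]=F0: 4-byte lead, need 3 cont bytes. acc=0x0
Byte[6]=A5: continuation. acc=(acc<<6)|0x25=0x25
Byte[7]=BC: continuation. acc=(acc<<6)|0x3C=0x97C
Byte[8]=BD: continuation. acc=(acc<<6)|0x3D=0x25F3D
Completed: cp=U+25F3D (starts at byte 5)
Byte[9]=72: 1-byte ASCII. cp=U+0072
Byte[10]=F0: 4-byte lead, need 3 cont bytes. acc=0x0
Byte[11]=A4: continuation. acc=(acc<<6)|0x24=0x24
Byte[12]=A6: continuation. acc=(acc<<6)|0x26=0x926
Byte[13]: stream ended, expected continuation. INVALID

Answer: 13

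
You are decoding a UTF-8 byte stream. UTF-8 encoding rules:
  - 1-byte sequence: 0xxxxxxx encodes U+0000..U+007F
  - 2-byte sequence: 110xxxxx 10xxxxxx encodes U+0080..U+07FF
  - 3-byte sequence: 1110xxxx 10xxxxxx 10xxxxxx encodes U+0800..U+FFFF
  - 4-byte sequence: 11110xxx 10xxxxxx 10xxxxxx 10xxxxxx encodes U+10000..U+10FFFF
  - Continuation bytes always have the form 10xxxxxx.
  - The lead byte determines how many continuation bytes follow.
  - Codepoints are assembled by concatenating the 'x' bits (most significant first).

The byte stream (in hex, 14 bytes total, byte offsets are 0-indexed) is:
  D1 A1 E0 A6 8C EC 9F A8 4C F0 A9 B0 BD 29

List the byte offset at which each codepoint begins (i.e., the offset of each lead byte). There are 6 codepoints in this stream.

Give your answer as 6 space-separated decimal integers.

Byte[0]=D1: 2-byte lead, need 1 cont bytes. acc=0x11
Byte[1]=A1: continuation. acc=(acc<<6)|0x21=0x461
Completed: cp=U+0461 (starts at byte 0)
Byte[2]=E0: 3-byte lead, need 2 cont bytes. acc=0x0
Byte[3]=A6: continuation. acc=(acc<<6)|0x26=0x26
Byte[4]=8C: continuation. acc=(acc<<6)|0x0C=0x98C
Completed: cp=U+098C (starts at byte 2)
Byte[5]=EC: 3-byte lead, need 2 cont bytes. acc=0xC
Byte[6]=9F: continuation. acc=(acc<<6)|0x1F=0x31F
Byte[7]=A8: continuation. acc=(acc<<6)|0x28=0xC7E8
Completed: cp=U+C7E8 (starts at byte 5)
Byte[8]=4C: 1-byte ASCII. cp=U+004C
Byte[9]=F0: 4-byte lead, need 3 cont bytes. acc=0x0
Byte[10]=A9: continuation. acc=(acc<<6)|0x29=0x29
Byte[11]=B0: continuation. acc=(acc<<6)|0x30=0xA70
Byte[12]=BD: continuation. acc=(acc<<6)|0x3D=0x29C3D
Completed: cp=U+29C3D (starts at byte 9)
Byte[13]=29: 1-byte ASCII. cp=U+0029

Answer: 0 2 5 8 9 13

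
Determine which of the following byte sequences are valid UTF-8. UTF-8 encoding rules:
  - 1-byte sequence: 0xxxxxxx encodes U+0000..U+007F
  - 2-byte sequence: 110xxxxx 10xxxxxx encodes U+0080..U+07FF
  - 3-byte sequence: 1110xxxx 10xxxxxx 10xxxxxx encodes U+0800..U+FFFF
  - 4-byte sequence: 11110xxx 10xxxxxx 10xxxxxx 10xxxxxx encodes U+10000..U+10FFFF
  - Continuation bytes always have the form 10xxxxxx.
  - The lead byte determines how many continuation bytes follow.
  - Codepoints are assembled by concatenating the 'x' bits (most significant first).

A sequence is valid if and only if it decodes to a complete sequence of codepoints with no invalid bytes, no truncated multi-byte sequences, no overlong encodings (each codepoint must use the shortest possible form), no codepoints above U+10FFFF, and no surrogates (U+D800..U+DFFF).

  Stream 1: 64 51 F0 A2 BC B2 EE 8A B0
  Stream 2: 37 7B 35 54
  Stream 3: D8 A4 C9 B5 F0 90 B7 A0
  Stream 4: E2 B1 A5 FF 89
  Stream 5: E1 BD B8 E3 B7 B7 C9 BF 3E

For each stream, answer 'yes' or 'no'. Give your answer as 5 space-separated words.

Stream 1: decodes cleanly. VALID
Stream 2: decodes cleanly. VALID
Stream 3: decodes cleanly. VALID
Stream 4: error at byte offset 3. INVALID
Stream 5: decodes cleanly. VALID

Answer: yes yes yes no yes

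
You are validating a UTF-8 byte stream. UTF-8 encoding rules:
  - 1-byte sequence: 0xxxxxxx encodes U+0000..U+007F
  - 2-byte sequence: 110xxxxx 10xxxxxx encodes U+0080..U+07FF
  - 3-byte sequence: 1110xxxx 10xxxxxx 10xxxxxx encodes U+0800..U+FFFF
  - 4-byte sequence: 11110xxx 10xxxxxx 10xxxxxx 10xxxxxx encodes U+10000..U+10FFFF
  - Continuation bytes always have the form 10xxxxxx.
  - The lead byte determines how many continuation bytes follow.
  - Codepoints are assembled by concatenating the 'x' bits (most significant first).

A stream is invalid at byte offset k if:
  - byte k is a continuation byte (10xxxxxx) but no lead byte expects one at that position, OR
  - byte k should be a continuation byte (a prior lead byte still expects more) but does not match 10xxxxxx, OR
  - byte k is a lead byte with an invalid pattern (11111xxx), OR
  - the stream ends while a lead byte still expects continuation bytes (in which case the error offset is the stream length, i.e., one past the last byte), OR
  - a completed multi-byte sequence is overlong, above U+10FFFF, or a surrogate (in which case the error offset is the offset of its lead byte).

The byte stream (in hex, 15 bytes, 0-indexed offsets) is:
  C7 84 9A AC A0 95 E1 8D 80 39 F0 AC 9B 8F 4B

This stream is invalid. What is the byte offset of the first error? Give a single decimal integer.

Byte[0]=C7: 2-byte lead, need 1 cont bytes. acc=0x7
Byte[1]=84: continuation. acc=(acc<<6)|0x04=0x1C4
Completed: cp=U+01C4 (starts at byte 0)
Byte[2]=9A: INVALID lead byte (not 0xxx/110x/1110/11110)

Answer: 2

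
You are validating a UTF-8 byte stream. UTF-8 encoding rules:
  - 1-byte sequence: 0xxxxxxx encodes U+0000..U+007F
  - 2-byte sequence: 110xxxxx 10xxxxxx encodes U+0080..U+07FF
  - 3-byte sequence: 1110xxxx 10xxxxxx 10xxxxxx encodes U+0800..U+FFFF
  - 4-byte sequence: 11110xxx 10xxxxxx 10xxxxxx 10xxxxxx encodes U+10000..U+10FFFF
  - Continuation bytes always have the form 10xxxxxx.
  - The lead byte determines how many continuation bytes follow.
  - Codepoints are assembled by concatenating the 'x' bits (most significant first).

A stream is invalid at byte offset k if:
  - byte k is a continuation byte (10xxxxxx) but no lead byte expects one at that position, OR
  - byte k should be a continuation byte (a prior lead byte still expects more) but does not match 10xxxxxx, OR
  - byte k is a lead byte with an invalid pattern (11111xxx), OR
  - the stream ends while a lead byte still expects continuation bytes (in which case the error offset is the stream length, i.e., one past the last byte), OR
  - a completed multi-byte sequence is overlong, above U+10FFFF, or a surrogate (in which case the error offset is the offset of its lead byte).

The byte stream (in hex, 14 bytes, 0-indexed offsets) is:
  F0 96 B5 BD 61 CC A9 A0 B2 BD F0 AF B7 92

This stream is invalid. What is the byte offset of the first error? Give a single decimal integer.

Answer: 7

Derivation:
Byte[0]=F0: 4-byte lead, need 3 cont bytes. acc=0x0
Byte[1]=96: continuation. acc=(acc<<6)|0x16=0x16
Byte[2]=B5: continuation. acc=(acc<<6)|0x35=0x5B5
Byte[3]=BD: continuation. acc=(acc<<6)|0x3D=0x16D7D
Completed: cp=U+16D7D (starts at byte 0)
Byte[4]=61: 1-byte ASCII. cp=U+0061
Byte[5]=CC: 2-byte lead, need 1 cont bytes. acc=0xC
Byte[6]=A9: continuation. acc=(acc<<6)|0x29=0x329
Completed: cp=U+0329 (starts at byte 5)
Byte[7]=A0: INVALID lead byte (not 0xxx/110x/1110/11110)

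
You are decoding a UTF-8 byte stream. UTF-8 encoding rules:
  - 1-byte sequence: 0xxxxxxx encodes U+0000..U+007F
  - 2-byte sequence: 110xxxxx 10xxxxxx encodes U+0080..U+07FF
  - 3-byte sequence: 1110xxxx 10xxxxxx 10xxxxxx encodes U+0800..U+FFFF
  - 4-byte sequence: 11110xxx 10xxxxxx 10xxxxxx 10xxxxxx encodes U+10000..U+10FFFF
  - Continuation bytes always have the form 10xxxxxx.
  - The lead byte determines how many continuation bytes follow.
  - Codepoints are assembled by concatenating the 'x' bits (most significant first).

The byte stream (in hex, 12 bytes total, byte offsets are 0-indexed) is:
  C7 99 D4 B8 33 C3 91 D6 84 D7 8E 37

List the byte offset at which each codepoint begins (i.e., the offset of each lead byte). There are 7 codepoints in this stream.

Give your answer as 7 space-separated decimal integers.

Answer: 0 2 4 5 7 9 11

Derivation:
Byte[0]=C7: 2-byte lead, need 1 cont bytes. acc=0x7
Byte[1]=99: continuation. acc=(acc<<6)|0x19=0x1D9
Completed: cp=U+01D9 (starts at byte 0)
Byte[2]=D4: 2-byte lead, need 1 cont bytes. acc=0x14
Byte[3]=B8: continuation. acc=(acc<<6)|0x38=0x538
Completed: cp=U+0538 (starts at byte 2)
Byte[4]=33: 1-byte ASCII. cp=U+0033
Byte[5]=C3: 2-byte lead, need 1 cont bytes. acc=0x3
Byte[6]=91: continuation. acc=(acc<<6)|0x11=0xD1
Completed: cp=U+00D1 (starts at byte 5)
Byte[7]=D6: 2-byte lead, need 1 cont bytes. acc=0x16
Byte[8]=84: continuation. acc=(acc<<6)|0x04=0x584
Completed: cp=U+0584 (starts at byte 7)
Byte[9]=D7: 2-byte lead, need 1 cont bytes. acc=0x17
Byte[10]=8E: continuation. acc=(acc<<6)|0x0E=0x5CE
Completed: cp=U+05CE (starts at byte 9)
Byte[11]=37: 1-byte ASCII. cp=U+0037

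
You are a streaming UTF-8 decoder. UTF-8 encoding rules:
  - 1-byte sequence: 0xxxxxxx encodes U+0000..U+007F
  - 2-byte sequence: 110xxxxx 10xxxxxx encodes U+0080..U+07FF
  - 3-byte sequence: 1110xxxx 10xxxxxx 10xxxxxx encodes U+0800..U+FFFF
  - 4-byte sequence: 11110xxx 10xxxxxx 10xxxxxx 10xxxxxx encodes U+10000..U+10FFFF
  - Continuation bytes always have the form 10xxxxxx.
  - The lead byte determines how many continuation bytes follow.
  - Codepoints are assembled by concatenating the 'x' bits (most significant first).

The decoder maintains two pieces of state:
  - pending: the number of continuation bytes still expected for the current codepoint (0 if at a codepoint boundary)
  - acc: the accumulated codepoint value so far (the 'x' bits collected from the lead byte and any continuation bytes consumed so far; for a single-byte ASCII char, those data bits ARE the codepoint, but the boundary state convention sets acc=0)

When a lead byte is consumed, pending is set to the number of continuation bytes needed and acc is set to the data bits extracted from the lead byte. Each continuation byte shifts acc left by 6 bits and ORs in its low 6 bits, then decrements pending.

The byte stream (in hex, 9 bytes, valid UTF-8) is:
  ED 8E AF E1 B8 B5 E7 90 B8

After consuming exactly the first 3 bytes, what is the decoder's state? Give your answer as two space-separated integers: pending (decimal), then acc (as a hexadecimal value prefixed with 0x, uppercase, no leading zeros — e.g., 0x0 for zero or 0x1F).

Answer: 0 0xD3AF

Derivation:
Byte[0]=ED: 3-byte lead. pending=2, acc=0xD
Byte[1]=8E: continuation. acc=(acc<<6)|0x0E=0x34E, pending=1
Byte[2]=AF: continuation. acc=(acc<<6)|0x2F=0xD3AF, pending=0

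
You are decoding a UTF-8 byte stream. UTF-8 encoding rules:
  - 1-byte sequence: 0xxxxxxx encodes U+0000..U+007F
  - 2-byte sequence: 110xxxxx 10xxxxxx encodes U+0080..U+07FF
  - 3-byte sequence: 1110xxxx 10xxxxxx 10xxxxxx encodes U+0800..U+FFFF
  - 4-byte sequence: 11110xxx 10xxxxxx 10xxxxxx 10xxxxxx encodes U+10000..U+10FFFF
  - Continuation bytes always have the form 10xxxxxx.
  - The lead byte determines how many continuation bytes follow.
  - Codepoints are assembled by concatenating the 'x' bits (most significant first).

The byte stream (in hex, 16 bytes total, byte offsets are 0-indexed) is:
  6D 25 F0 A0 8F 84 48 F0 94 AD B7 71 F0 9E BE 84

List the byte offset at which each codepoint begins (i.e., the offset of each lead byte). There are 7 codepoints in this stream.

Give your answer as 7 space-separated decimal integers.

Answer: 0 1 2 6 7 11 12

Derivation:
Byte[0]=6D: 1-byte ASCII. cp=U+006D
Byte[1]=25: 1-byte ASCII. cp=U+0025
Byte[2]=F0: 4-byte lead, need 3 cont bytes. acc=0x0
Byte[3]=A0: continuation. acc=(acc<<6)|0x20=0x20
Byte[4]=8F: continuation. acc=(acc<<6)|0x0F=0x80F
Byte[5]=84: continuation. acc=(acc<<6)|0x04=0x203C4
Completed: cp=U+203C4 (starts at byte 2)
Byte[6]=48: 1-byte ASCII. cp=U+0048
Byte[7]=F0: 4-byte lead, need 3 cont bytes. acc=0x0
Byte[8]=94: continuation. acc=(acc<<6)|0x14=0x14
Byte[9]=AD: continuation. acc=(acc<<6)|0x2D=0x52D
Byte[10]=B7: continuation. acc=(acc<<6)|0x37=0x14B77
Completed: cp=U+14B77 (starts at byte 7)
Byte[11]=71: 1-byte ASCII. cp=U+0071
Byte[12]=F0: 4-byte lead, need 3 cont bytes. acc=0x0
Byte[13]=9E: continuation. acc=(acc<<6)|0x1E=0x1E
Byte[14]=BE: continuation. acc=(acc<<6)|0x3E=0x7BE
Byte[15]=84: continuation. acc=(acc<<6)|0x04=0x1EF84
Completed: cp=U+1EF84 (starts at byte 12)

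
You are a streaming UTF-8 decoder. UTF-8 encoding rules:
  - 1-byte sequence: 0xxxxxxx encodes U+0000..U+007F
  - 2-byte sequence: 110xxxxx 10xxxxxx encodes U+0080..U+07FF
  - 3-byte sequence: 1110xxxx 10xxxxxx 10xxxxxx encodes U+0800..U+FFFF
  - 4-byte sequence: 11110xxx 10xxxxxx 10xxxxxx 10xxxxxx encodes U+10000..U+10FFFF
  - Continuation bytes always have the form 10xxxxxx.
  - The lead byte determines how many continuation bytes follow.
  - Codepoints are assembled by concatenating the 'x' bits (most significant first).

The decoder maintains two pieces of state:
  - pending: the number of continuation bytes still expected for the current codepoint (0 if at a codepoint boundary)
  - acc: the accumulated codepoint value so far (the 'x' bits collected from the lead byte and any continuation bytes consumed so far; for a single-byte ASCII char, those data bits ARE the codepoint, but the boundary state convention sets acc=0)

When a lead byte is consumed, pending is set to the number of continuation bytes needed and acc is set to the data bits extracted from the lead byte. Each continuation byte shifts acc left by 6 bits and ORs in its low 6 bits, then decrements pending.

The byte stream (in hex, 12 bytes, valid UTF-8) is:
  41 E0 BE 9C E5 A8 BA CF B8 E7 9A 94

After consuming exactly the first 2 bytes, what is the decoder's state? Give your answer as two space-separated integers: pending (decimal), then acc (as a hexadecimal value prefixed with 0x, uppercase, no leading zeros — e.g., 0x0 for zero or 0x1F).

Answer: 2 0x0

Derivation:
Byte[0]=41: 1-byte. pending=0, acc=0x0
Byte[1]=E0: 3-byte lead. pending=2, acc=0x0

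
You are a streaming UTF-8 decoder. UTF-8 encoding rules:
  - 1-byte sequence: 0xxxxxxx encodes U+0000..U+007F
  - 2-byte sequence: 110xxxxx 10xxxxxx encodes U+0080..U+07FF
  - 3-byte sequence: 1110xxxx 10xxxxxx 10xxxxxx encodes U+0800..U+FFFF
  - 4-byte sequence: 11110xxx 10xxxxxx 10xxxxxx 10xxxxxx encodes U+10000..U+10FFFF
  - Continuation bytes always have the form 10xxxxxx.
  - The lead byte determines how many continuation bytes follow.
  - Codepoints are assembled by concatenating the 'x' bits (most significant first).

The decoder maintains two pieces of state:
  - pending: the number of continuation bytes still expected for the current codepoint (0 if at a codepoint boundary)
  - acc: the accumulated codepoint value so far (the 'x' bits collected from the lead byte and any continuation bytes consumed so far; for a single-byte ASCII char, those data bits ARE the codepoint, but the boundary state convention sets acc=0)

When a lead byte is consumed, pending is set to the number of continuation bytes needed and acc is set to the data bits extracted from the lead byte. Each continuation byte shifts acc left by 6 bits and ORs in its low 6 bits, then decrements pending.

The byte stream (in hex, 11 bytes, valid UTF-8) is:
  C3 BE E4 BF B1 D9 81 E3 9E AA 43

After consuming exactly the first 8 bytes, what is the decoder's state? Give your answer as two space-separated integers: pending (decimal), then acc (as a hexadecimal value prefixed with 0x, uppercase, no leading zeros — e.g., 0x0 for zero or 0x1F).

Answer: 2 0x3

Derivation:
Byte[0]=C3: 2-byte lead. pending=1, acc=0x3
Byte[1]=BE: continuation. acc=(acc<<6)|0x3E=0xFE, pending=0
Byte[2]=E4: 3-byte lead. pending=2, acc=0x4
Byte[3]=BF: continuation. acc=(acc<<6)|0x3F=0x13F, pending=1
Byte[4]=B1: continuation. acc=(acc<<6)|0x31=0x4FF1, pending=0
Byte[5]=D9: 2-byte lead. pending=1, acc=0x19
Byte[6]=81: continuation. acc=(acc<<6)|0x01=0x641, pending=0
Byte[7]=E3: 3-byte lead. pending=2, acc=0x3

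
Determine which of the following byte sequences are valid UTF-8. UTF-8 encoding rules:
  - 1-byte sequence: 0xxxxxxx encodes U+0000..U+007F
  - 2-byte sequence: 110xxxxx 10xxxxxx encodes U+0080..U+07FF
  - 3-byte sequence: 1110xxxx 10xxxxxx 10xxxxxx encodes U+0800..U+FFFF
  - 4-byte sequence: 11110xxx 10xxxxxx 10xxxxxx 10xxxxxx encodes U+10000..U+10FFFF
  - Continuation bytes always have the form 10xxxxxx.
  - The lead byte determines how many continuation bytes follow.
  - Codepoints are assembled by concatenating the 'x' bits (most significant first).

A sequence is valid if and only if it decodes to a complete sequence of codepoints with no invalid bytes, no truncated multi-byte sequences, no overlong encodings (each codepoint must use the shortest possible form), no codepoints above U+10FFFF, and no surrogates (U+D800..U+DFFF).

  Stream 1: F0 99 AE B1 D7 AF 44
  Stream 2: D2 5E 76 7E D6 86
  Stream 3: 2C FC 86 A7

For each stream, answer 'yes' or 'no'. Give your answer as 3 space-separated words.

Answer: yes no no

Derivation:
Stream 1: decodes cleanly. VALID
Stream 2: error at byte offset 1. INVALID
Stream 3: error at byte offset 1. INVALID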